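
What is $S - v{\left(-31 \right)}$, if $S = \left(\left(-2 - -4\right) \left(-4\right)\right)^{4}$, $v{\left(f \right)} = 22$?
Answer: $4074$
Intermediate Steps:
$S = 4096$ ($S = \left(\left(-2 + 4\right) \left(-4\right)\right)^{4} = \left(2 \left(-4\right)\right)^{4} = \left(-8\right)^{4} = 4096$)
$S - v{\left(-31 \right)} = 4096 - 22 = 4074$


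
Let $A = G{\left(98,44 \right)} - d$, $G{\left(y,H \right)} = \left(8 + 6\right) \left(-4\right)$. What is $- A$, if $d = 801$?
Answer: $857$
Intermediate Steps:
$G{\left(y,H \right)} = -56$ ($G{\left(y,H \right)} = 14 \left(-4\right) = -56$)
$A = -857$ ($A = -56 - 801 = -857$)
$- A = \left(-1\right) \left(-857\right) = 857$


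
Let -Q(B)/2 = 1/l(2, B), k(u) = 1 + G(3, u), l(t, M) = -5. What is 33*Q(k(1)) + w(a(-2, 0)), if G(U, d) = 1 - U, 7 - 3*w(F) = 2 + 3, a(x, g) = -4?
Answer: 208/15 ≈ 13.867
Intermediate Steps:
w(F) = ⅔ (w(F) = 7/3 - (2 + 3)/3 = 7/3 - ⅓*5 = 7/3 - 5/3 = ⅔)
k(u) = -1 (k(u) = 1 + (1 - 1*3) = 1 + (1 - 3) = 1 - 2 = -1)
Q(B) = ⅖ (Q(B) = -2/(-5) = -2*(-⅕) = ⅖)
33*Q(k(1)) + w(a(-2, 0)) = 33*(⅖) + ⅔ = 66/5 + ⅔ = 208/15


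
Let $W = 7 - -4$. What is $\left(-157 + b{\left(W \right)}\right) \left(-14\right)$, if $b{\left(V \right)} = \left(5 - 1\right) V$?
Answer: $1582$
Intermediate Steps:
$W = 11$ ($W = 7 + 4 = 11$)
$b{\left(V \right)} = 4 V$
$\left(-157 + b{\left(W \right)}\right) \left(-14\right) = \left(-157 + 4 \cdot 11\right) \left(-14\right) = \left(-157 + 44\right) \left(-14\right) = \left(-113\right) \left(-14\right) = 1582$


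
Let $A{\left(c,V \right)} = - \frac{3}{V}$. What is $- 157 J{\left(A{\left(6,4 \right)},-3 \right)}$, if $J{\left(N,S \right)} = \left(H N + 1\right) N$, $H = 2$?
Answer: $- \frac{471}{8} \approx -58.875$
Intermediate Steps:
$J{\left(N,S \right)} = N \left(1 + 2 N\right)$ ($J{\left(N,S \right)} = \left(2 N + 1\right) N = \left(1 + 2 N\right) N = N \left(1 + 2 N\right)$)
$- 157 J{\left(A{\left(6,4 \right)},-3 \right)} = - 157 - \frac{3}{4} \left(1 + 2 \left(- \frac{3}{4}\right)\right) = - 157 \left(-3\right) \frac{1}{4} \left(1 + 2 \left(\left(-3\right) \frac{1}{4}\right)\right) = - 157 \left(- \frac{3 \left(1 + 2 \left(- \frac{3}{4}\right)\right)}{4}\right) = - 157 \left(- \frac{3 \left(1 - \frac{3}{2}\right)}{4}\right) = - 157 \left(\left(- \frac{3}{4}\right) \left(- \frac{1}{2}\right)\right) = \left(-157\right) \frac{3}{8} = - \frac{471}{8}$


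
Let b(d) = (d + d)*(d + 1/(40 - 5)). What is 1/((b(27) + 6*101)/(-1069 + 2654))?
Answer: 55475/72294 ≈ 0.76735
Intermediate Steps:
b(d) = 2*d*(1/35 + d) (b(d) = (2*d)*(d + 1/35) = (2*d)*(1/35 + d) = 2*d*(1/35 + d))
1/((b(27) + 6*101)/(-1069 + 2654)) = 1/(((2/35)*27*(1 + 35*27) + 6*101)/(-1069 + 2654)) = 1/(((2/35)*27*(1 + 945) + 606)/1585) = 1/(((2/35)*27*946 + 606)*(1/1585)) = 1/((51084/35 + 606)*(1/1585)) = 1/((72294/35)*(1/1585)) = 1/(72294/55475) = 55475/72294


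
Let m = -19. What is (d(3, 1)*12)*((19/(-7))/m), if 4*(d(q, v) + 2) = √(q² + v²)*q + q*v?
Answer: -15/7 + 9*√10/7 ≈ 1.9229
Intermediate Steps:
d(q, v) = -2 + q*v/4 + q*√(q² + v²)/4 (d(q, v) = -2 + (√(q² + v²)*q + q*v)/4 = -2 + (q*√(q² + v²) + q*v)/4 = -2 + (q*v + q*√(q² + v²))/4 = -2 + (q*v/4 + q*√(q² + v²)/4) = -2 + q*v/4 + q*√(q² + v²)/4)
(d(3, 1)*12)*((19/(-7))/m) = ((-2 + (¼)*3*1 + (¼)*3*√(3² + 1²))*12)*((19/(-7))/(-19)) = ((-2 + ¾ + (¼)*3*√(9 + 1))*12)*((19*(-⅐))*(-1/19)) = ((-2 + ¾ + (¼)*3*√10)*12)*(-19/7*(-1/19)) = ((-2 + ¾ + 3*√10/4)*12)*(⅐) = ((-5/4 + 3*√10/4)*12)*(⅐) = (-15 + 9*√10)*(⅐) = -15/7 + 9*√10/7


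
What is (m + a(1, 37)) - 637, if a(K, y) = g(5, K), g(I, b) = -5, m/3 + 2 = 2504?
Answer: 6864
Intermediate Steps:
m = 7506 (m = -6 + 3*2504 = -6 + 7512 = 7506)
a(K, y) = -5
(m + a(1, 37)) - 637 = (7506 - 5) - 637 = 7501 - 637 = 6864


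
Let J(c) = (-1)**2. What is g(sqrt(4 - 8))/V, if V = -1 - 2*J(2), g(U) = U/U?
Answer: -1/3 ≈ -0.33333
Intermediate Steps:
J(c) = 1
g(U) = 1
V = -3 (V = -1 - 2*1 = -1 - 2 = -3)
g(sqrt(4 - 8))/V = 1/(-3) = -1/3*1 = -1/3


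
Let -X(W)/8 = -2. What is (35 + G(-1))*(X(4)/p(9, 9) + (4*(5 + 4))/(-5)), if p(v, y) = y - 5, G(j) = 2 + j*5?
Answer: -512/5 ≈ -102.40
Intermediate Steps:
G(j) = 2 + 5*j
p(v, y) = -5 + y
X(W) = 16 (X(W) = -8*(-2) = 16)
(35 + G(-1))*(X(4)/p(9, 9) + (4*(5 + 4))/(-5)) = (35 + (2 + 5*(-1)))*(16/(-5 + 9) + (4*(5 + 4))/(-5)) = (35 + (2 - 5))*(16/4 + (4*9)*(-1/5)) = (35 - 3)*(16*(1/4) + 36*(-1/5)) = 32*(4 - 36/5) = 32*(-16/5) = -512/5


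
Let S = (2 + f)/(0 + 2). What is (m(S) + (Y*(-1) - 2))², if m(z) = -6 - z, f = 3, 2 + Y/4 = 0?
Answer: 25/4 ≈ 6.2500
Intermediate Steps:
Y = -8 (Y = -8 + 4*0 = -8 + 0 = -8)
S = 5/2 (S = (2 + 3)/(0 + 2) = 5/2 ≈ 2.5000)
(m(S) + (Y*(-1) - 2))² = ((-6 - 1*5/2) + (-8*(-1) - 2))² = ((-6 - 5/2) + (8 - 2))² = (-17/2 + 6)² = (-5/2)² = 25/4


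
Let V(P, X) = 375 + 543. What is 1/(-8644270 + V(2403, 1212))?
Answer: -1/8643352 ≈ -1.1570e-7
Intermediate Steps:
V(P, X) = 918
1/(-8644270 + V(2403, 1212)) = 1/(-8644270 + 918) = 1/(-8643352) = -1/8643352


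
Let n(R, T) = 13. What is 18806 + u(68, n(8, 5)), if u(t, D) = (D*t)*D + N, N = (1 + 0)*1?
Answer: 30299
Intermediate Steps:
N = 1 (N = 1*1 = 1)
u(t, D) = 1 + t*D² (u(t, D) = (D*t)*D + 1 = t*D² + 1 = 1 + t*D²)
18806 + u(68, n(8, 5)) = 18806 + (1 + 68*13²) = 18806 + (1 + 68*169) = 18806 + (1 + 11492) = 18806 + 11493 = 30299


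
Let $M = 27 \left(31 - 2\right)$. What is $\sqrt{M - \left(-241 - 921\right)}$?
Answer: $\sqrt{1945} \approx 44.102$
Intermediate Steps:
$M = 783$ ($M = 27 \cdot 29 = 783$)
$\sqrt{M - \left(-241 - 921\right)} = \sqrt{783 - \left(-241 - 921\right)} = \sqrt{783 - -1162} = \sqrt{783 + \left(-745 + 1907\right)} = \sqrt{783 + 1162} = \sqrt{1945}$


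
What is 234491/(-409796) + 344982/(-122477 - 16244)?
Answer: -15809188153/5167937356 ≈ -3.0591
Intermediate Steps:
234491/(-409796) + 344982/(-122477 - 16244) = 234491*(-1/409796) + 344982/(-138721) = -234491/409796 + 344982*(-1/138721) = -234491/409796 - 31362/12611 = -15809188153/5167937356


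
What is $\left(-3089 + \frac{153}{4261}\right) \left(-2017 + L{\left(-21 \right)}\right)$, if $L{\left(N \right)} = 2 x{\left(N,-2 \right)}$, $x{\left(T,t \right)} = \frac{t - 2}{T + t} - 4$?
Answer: $\frac{612918393092}{98003} \approx 6.2541 \cdot 10^{6}$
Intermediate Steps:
$x{\left(T,t \right)} = -4 + \frac{-2 + t}{T + t}$ ($x{\left(T,t \right)} = \frac{-2 + t}{T + t} - 4 = -4 + \frac{-2 + t}{T + t}$)
$L{\left(N \right)} = \frac{2 \left(4 - 4 N\right)}{-2 + N}$ ($L{\left(N \right)} = 2 \frac{-2 - 4 N - -6}{N - 2} = 2 \frac{-2 - 4 N + 6}{-2 + N} = 2 \frac{4 - 4 N}{-2 + N} = \frac{2 \left(4 - 4 N\right)}{-2 + N}$)
$\left(-3089 + \frac{153}{4261}\right) \left(-2017 + L{\left(-21 \right)}\right) = \left(-3089 + \frac{153}{4261}\right) \left(-2017 + \frac{8 \left(1 - -21\right)}{-2 - 21}\right) = \left(-3089 + 153 \cdot \frac{1}{4261}\right) \left(-2017 + \frac{8 \left(1 + 21\right)}{-23}\right) = \left(-3089 + \frac{153}{4261}\right) \left(-2017 + 8 \left(- \frac{1}{23}\right) 22\right) = - \frac{13162076 \left(-2017 - \frac{176}{23}\right)}{4261} = \left(- \frac{13162076}{4261}\right) \left(- \frac{46567}{23}\right) = \frac{612918393092}{98003}$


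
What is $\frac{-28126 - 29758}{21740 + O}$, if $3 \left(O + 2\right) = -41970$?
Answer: $- \frac{14471}{1937} \approx -7.4708$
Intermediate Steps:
$O = -13992$ ($O = -2 + \frac{1}{3} \left(-41970\right) = -2 - 13990 = -13992$)
$\frac{-28126 - 29758}{21740 + O} = \frac{-28126 - 29758}{21740 - 13992} = - \frac{57884}{7748} = \left(-57884\right) \frac{1}{7748} = - \frac{14471}{1937}$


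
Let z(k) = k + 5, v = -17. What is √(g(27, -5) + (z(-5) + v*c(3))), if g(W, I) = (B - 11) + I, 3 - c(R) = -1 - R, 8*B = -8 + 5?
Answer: 19*I*√6/4 ≈ 11.635*I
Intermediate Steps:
B = -3/8 (B = (-8 + 5)/8 = (⅛)*(-3) = -3/8 ≈ -0.37500)
z(k) = 5 + k
c(R) = 4 + R (c(R) = 3 - (-1 - R) = 3 + (1 + R) = 4 + R)
g(W, I) = -91/8 + I (g(W, I) = (-3/8 - 11) + I = -91/8 + I)
√(g(27, -5) + (z(-5) + v*c(3))) = √((-91/8 - 5) + ((5 - 5) - 17*(4 + 3))) = √(-131/8 + (0 - 17*7)) = √(-131/8 + (0 - 119)) = √(-131/8 - 119) = √(-1083/8) = 19*I*√6/4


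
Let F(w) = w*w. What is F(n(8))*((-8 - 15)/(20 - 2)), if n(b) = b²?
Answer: -47104/9 ≈ -5233.8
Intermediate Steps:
F(w) = w²
F(n(8))*((-8 - 15)/(20 - 2)) = (8²)²*((-8 - 15)/(20 - 2)) = 64²*(-23/18) = 4096*(-23*1/18) = 4096*(-23/18) = -47104/9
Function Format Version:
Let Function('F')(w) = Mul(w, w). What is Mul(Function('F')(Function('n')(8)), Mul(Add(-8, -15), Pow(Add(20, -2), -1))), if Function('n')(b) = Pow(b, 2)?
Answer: Rational(-47104, 9) ≈ -5233.8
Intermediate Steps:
Function('F')(w) = Pow(w, 2)
Mul(Function('F')(Function('n')(8)), Mul(Add(-8, -15), Pow(Add(20, -2), -1))) = Mul(Pow(Pow(8, 2), 2), Mul(Add(-8, -15), Pow(Add(20, -2), -1))) = Mul(Pow(64, 2), Mul(-23, Pow(18, -1))) = Mul(4096, Mul(-23, Rational(1, 18))) = Mul(4096, Rational(-23, 18)) = Rational(-47104, 9)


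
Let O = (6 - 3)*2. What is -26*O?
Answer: -156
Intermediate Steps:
O = 6 (O = 3*2 = 6)
-26*O = -26*6 = -156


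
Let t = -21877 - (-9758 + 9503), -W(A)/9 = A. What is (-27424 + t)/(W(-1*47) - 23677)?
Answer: 24523/11627 ≈ 2.1091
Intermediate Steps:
W(A) = -9*A
t = -21622 (t = -21877 - 1*(-255) = -21877 + 255 = -21622)
(-27424 + t)/(W(-1*47) - 23677) = (-27424 - 21622)/(-(-9)*47 - 23677) = -49046/(-9*(-47) - 23677) = -49046/(423 - 23677) = -49046/(-23254) = -49046*(-1/23254) = 24523/11627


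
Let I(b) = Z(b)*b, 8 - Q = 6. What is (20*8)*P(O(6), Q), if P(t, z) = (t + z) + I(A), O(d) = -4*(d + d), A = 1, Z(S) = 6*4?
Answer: -3520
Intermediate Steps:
Z(S) = 24
Q = 2 (Q = 8 - 1*6 = 8 - 6 = 2)
I(b) = 24*b
O(d) = -8*d
P(t, z) = 24 + t + z (P(t, z) = (t + z) + 24*1 = (t + z) + 24 = 24 + t + z)
(20*8)*P(O(6), Q) = (20*8)*(24 - 8*6 + 2) = 160*(24 - 48 + 2) = 160*(-22) = -3520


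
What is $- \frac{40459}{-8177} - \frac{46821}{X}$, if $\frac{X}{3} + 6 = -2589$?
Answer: $\frac{232609544}{21219315} \approx 10.962$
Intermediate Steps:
$X = -7785$ ($X = -18 + 3 \left(-2589\right) = -18 - 7767 = -7785$)
$- \frac{40459}{-8177} - \frac{46821}{X} = - \frac{40459}{-8177} - \frac{46821}{-7785} = \left(-40459\right) \left(- \frac{1}{8177}\right) - - \frac{15607}{2595} = \frac{40459}{8177} + \frac{15607}{2595} = \frac{232609544}{21219315}$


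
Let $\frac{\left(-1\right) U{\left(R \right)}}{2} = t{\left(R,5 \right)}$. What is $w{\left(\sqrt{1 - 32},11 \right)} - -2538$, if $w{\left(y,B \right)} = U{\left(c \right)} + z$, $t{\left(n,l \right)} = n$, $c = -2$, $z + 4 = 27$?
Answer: $2565$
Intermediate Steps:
$z = 23$ ($z = -4 + 27 = 23$)
$U{\left(R \right)} = - 2 R$
$w{\left(y,B \right)} = 27$ ($w{\left(y,B \right)} = \left(-2\right) \left(-2\right) + 23 = 4 + 23 = 27$)
$w{\left(\sqrt{1 - 32},11 \right)} - -2538 = 27 - -2538 = 27 + 2538 = 2565$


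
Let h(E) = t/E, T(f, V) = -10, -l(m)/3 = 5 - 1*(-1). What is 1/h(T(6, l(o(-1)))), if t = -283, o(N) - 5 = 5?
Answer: 10/283 ≈ 0.035336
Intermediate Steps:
o(N) = 10 (o(N) = 5 + 5 = 10)
l(m) = -18 (l(m) = -3*(5 - 1*(-1)) = -3*(5 + 1) = -3*6 = -18)
h(E) = -283/E
1/h(T(6, l(o(-1)))) = 1/(-283/(-10)) = 1/(-283*(-⅒)) = 1/(283/10) = 10/283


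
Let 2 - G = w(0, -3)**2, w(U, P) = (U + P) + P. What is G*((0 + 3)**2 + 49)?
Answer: -1972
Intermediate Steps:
w(U, P) = U + 2*P (w(U, P) = (P + U) + P = U + 2*P)
G = -34 (G = 2 - (0 + 2*(-3))**2 = 2 - (0 - 6)**2 = 2 - 1*(-6)**2 = 2 - 1*36 = 2 - 36 = -34)
G*((0 + 3)**2 + 49) = -34*((0 + 3)**2 + 49) = -34*(3**2 + 49) = -34*(9 + 49) = -34*58 = -1972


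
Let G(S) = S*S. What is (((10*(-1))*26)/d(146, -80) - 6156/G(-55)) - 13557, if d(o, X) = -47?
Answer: -1926969307/142175 ≈ -13554.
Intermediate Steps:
G(S) = S²
(((10*(-1))*26)/d(146, -80) - 6156/G(-55)) - 13557 = (((10*(-1))*26)/(-47) - 6156/((-55)²)) - 13557 = (-10*26*(-1/47) - 6156/3025) - 13557 = (-260*(-1/47) - 6156*1/3025) - 13557 = (260/47 - 6156/3025) - 13557 = 497168/142175 - 13557 = -1926969307/142175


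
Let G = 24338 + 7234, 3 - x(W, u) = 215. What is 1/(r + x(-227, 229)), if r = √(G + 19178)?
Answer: 106/2903 + 5*√2030/5806 ≈ 0.075315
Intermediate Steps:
x(W, u) = -212 (x(W, u) = 3 - 1*215 = 3 - 215 = -212)
G = 31572
r = 5*√2030 (r = √(31572 + 19178) = √50750 = 5*√2030 ≈ 225.28)
1/(r + x(-227, 229)) = 1/(5*√2030 - 212) = 1/(-212 + 5*√2030)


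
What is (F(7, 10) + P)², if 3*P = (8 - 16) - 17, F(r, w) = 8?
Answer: ⅑ ≈ 0.11111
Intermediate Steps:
P = -25/3 (P = ((8 - 16) - 17)/3 = (-8 - 17)/3 = (⅓)*(-25) = -25/3 ≈ -8.3333)
(F(7, 10) + P)² = (8 - 25/3)² = (-⅓)² = ⅑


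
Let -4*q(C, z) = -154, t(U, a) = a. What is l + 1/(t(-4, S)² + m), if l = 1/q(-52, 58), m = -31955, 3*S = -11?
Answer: 52205/2012318 ≈ 0.025943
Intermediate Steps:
S = -11/3 (S = (⅓)*(-11) = -11/3 ≈ -3.6667)
q(C, z) = 77/2 (q(C, z) = -¼*(-154) = 77/2)
l = 2/77 (l = 1/(77/2) = 2/77 ≈ 0.025974)
l + 1/(t(-4, S)² + m) = 2/77 + 1/((-11/3)² - 31955) = 2/77 + 1/(121/9 - 31955) = 2/77 + 1/(-287474/9) = 2/77 - 9/287474 = 52205/2012318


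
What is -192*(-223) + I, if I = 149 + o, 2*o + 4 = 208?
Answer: 43067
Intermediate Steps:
o = 102 (o = -2 + (½)*208 = -2 + 104 = 102)
I = 251 (I = 149 + 102 = 251)
-192*(-223) + I = -192*(-223) + 251 = 42816 + 251 = 43067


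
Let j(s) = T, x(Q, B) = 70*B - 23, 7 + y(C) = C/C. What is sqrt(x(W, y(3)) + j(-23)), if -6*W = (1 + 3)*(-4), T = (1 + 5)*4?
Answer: I*sqrt(419) ≈ 20.469*I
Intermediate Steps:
y(C) = -6 (y(C) = -7 + C/C = -7 + 1 = -6)
T = 24 (T = 6*4 = 24)
W = 8/3 (W = -(1 + 3)*(-4)/6 = -2*(-4)/3 = -1/6*(-16) = 8/3 ≈ 2.6667)
x(Q, B) = -23 + 70*B
j(s) = 24
sqrt(x(W, y(3)) + j(-23)) = sqrt((-23 + 70*(-6)) + 24) = sqrt((-23 - 420) + 24) = sqrt(-443 + 24) = sqrt(-419) = I*sqrt(419)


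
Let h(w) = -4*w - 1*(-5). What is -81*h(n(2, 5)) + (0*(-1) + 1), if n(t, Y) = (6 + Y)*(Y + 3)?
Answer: 28108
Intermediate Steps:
n(t, Y) = (3 + Y)*(6 + Y) (n(t, Y) = (6 + Y)*(3 + Y) = (3 + Y)*(6 + Y))
h(w) = 5 - 4*w (h(w) = -4*w + 5 = 5 - 4*w)
-81*h(n(2, 5)) + (0*(-1) + 1) = -81*(5 - 4*(18 + 5² + 9*5)) + (0*(-1) + 1) = -81*(5 - 4*(18 + 25 + 45)) + (0 + 1) = -81*(5 - 4*88) + 1 = -81*(5 - 352) + 1 = -81*(-347) + 1 = 28107 + 1 = 28108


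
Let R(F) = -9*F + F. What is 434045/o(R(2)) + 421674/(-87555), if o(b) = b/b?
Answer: 12667462767/29185 ≈ 4.3404e+5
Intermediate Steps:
R(F) = -8*F
o(b) = 1
434045/o(R(2)) + 421674/(-87555) = 434045/1 + 421674/(-87555) = 434045*1 + 421674*(-1/87555) = 434045 - 140558/29185 = 12667462767/29185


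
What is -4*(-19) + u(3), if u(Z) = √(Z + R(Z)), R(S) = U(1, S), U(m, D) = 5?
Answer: 76 + 2*√2 ≈ 78.828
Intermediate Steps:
R(S) = 5
u(Z) = √(5 + Z) (u(Z) = √(Z + 5) = √(5 + Z))
-4*(-19) + u(3) = -4*(-19) + √(5 + 3) = 76 + √8 = 76 + 2*√2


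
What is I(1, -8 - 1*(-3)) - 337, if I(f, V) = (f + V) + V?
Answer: -346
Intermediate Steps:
I(f, V) = f + 2*V (I(f, V) = (V + f) + V = f + 2*V)
I(1, -8 - 1*(-3)) - 337 = (1 + 2*(-8 - 1*(-3))) - 337 = (1 + 2*(-8 + 3)) - 337 = (1 + 2*(-5)) - 337 = (1 - 10) - 337 = -9 - 337 = -346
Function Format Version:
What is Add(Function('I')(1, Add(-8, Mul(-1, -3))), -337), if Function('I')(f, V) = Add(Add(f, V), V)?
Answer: -346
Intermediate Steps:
Function('I')(f, V) = Add(f, Mul(2, V)) (Function('I')(f, V) = Add(Add(V, f), V) = Add(f, Mul(2, V)))
Add(Function('I')(1, Add(-8, Mul(-1, -3))), -337) = Add(Add(1, Mul(2, Add(-8, Mul(-1, -3)))), -337) = Add(Add(1, Mul(2, Add(-8, 3))), -337) = Add(Add(1, Mul(2, -5)), -337) = Add(Add(1, -10), -337) = Add(-9, -337) = -346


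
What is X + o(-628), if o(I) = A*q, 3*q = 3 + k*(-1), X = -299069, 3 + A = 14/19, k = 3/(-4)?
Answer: -22729459/76 ≈ -2.9907e+5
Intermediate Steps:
k = -¾ (k = 3*(-¼) = -¾ ≈ -0.75000)
A = -43/19 (A = -3 + 14/19 = -43/19 ≈ -2.2632)
q = 5/4 (q = (3 - ¾*(-1))/3 = (3 + ¾)/3 = (⅓)*(15/4) = 5/4 ≈ 1.2500)
o(I) = -215/76 (o(I) = -43/19*5/4 = -215/76)
X + o(-628) = -299069 - 215/76 = -22729459/76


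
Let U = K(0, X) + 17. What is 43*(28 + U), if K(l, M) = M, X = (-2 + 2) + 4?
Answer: 2107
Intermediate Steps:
X = 4 (X = 0 + 4 = 4)
U = 21 (U = 4 + 17 = 21)
43*(28 + U) = 43*(28 + 21) = 43*49 = 2107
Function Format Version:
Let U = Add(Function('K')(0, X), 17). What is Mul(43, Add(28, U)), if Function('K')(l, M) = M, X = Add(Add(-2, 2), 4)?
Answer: 2107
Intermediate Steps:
X = 4 (X = Add(0, 4) = 4)
U = 21 (U = Add(4, 17) = 21)
Mul(43, Add(28, U)) = Mul(43, Add(28, 21)) = Mul(43, 49) = 2107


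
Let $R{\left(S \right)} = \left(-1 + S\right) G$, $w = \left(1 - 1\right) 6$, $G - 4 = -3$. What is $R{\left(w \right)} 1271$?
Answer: $-1271$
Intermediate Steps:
$G = 1$ ($G = 4 - 3 = 1$)
$w = 0$ ($w = 0 \cdot 6 = 0$)
$R{\left(S \right)} = -1 + S$ ($R{\left(S \right)} = \left(-1 + S\right) 1 = -1 + S$)
$R{\left(w \right)} 1271 = \left(-1 + 0\right) 1271 = \left(-1\right) 1271 = -1271$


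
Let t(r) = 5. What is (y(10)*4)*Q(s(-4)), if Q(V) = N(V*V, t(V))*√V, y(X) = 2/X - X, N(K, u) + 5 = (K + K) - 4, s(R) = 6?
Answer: -12348*√6/5 ≈ -6049.3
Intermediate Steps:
N(K, u) = -9 + 2*K (N(K, u) = -5 + ((K + K) - 4) = -5 + (2*K - 4) = -5 + (-4 + 2*K) = -9 + 2*K)
y(X) = -X + 2/X
Q(V) = √V*(-9 + 2*V²) (Q(V) = (-9 + 2*(V*V))*√V = (-9 + 2*V²)*√V = √V*(-9 + 2*V²))
(y(10)*4)*Q(s(-4)) = ((-1*10 + 2/10)*4)*(√6*(-9 + 2*6²)) = ((-10 + 2*(⅒))*4)*(√6*(-9 + 2*36)) = ((-10 + ⅕)*4)*(√6*(-9 + 72)) = (-49/5*4)*(√6*63) = -12348*√6/5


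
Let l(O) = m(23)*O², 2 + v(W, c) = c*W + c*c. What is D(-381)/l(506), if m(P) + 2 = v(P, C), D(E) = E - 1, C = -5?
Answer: 191/12033692 ≈ 1.5872e-5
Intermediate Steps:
v(W, c) = -2 + c² + W*c (v(W, c) = -2 + (c*W + c*c) = -2 + (W*c + c²) = -2 + (c² + W*c) = -2 + c² + W*c)
D(E) = -1 + E
m(P) = 21 - 5*P (m(P) = -2 + (-2 + (-5)² + P*(-5)) = -2 + (-2 + 25 - 5*P) = -2 + (23 - 5*P) = 21 - 5*P)
l(O) = -94*O² (l(O) = (21 - 5*23)*O² = (21 - 115)*O² = -94*O²)
D(-381)/l(506) = (-1 - 381)/((-94*506²)) = -382/((-94*256036)) = -382/(-24067384) = -382*(-1/24067384) = 191/12033692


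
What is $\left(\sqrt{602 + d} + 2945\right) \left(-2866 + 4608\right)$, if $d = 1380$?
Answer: $5130190 + 1742 \sqrt{1982} \approx 5.2077 \cdot 10^{6}$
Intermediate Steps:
$\left(\sqrt{602 + d} + 2945\right) \left(-2866 + 4608\right) = \left(\sqrt{602 + 1380} + 2945\right) \left(-2866 + 4608\right) = \left(\sqrt{1982} + 2945\right) 1742 = \left(2945 + \sqrt{1982}\right) 1742 = 5130190 + 1742 \sqrt{1982}$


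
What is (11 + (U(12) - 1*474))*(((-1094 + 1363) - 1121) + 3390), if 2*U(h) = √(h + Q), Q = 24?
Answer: -1167480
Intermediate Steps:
U(h) = √(24 + h)/2 (U(h) = √(h + 24)/2 = √(24 + h)/2)
(11 + (U(12) - 1*474))*(((-1094 + 1363) - 1121) + 3390) = (11 + (√(24 + 12)/2 - 1*474))*(((-1094 + 1363) - 1121) + 3390) = (11 + (√36/2 - 474))*((269 - 1121) + 3390) = (11 + ((½)*6 - 474))*(-852 + 3390) = (11 + (3 - 474))*2538 = (11 - 471)*2538 = -460*2538 = -1167480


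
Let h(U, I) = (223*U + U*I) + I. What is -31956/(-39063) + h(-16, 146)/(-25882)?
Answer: 175334991/168504761 ≈ 1.0405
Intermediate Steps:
h(U, I) = I + 223*U + I*U (h(U, I) = (223*U + I*U) + I = I + 223*U + I*U)
-31956/(-39063) + h(-16, 146)/(-25882) = -31956/(-39063) + (146 + 223*(-16) + 146*(-16))/(-25882) = -31956*(-1/39063) + (146 - 3568 - 2336)*(-1/25882) = 10652/13021 - 5758*(-1/25882) = 10652/13021 + 2879/12941 = 175334991/168504761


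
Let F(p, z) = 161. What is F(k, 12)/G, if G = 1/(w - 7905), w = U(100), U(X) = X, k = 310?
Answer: -1256605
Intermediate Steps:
w = 100
G = -1/7805 (G = 1/(100 - 7905) = 1/(-7805) = -1/7805 ≈ -0.00012812)
F(k, 12)/G = 161/(-1/7805) = 161*(-7805) = -1256605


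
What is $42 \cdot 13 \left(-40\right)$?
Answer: $-21840$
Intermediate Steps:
$42 \cdot 13 \left(-40\right) = 546 \left(-40\right) = -21840$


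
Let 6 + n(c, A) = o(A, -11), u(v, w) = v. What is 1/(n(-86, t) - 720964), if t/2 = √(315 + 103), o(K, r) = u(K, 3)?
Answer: -360485/259898869614 - √418/259898869614 ≈ -1.3871e-6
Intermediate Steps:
o(K, r) = K
t = 2*√418 (t = 2*√(315 + 103) = 2*√418 ≈ 40.890)
n(c, A) = -6 + A
1/(n(-86, t) - 720964) = 1/((-6 + 2*√418) - 720964) = 1/(-720970 + 2*√418)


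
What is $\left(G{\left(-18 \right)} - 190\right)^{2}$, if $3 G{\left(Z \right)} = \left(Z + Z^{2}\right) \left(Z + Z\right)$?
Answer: $14915044$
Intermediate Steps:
$G{\left(Z \right)} = \frac{2 Z \left(Z + Z^{2}\right)}{3}$ ($G{\left(Z \right)} = \frac{\left(Z + Z^{2}\right) \left(Z + Z\right)}{3} = \frac{\left(Z + Z^{2}\right) 2 Z}{3} = \frac{2 Z \left(Z + Z^{2}\right)}{3}$)
$\left(G{\left(-18 \right)} - 190\right)^{2} = \left(\frac{2 \left(-18\right)^{2} \left(1 - 18\right)}{3} - 190\right)^{2} = \left(\frac{2}{3} \cdot 324 \left(-17\right) - 190\right)^{2} = \left(-3672 - 190\right)^{2} = \left(-3862\right)^{2} = 14915044$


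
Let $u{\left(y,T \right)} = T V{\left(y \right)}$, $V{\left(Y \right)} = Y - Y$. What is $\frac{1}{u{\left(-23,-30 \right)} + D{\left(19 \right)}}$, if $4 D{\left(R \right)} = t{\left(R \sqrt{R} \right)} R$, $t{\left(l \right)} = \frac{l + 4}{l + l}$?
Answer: $\frac{2888}{6843} - \frac{32 \sqrt{19}}{6843} \approx 0.40165$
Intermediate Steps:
$V{\left(Y \right)} = 0$
$u{\left(y,T \right)} = 0$ ($u{\left(y,T \right)} = T 0 = 0$)
$t{\left(l \right)} = \frac{4 + l}{2 l}$
$D{\left(R \right)} = \frac{4 + R^{\frac{3}{2}}}{8 \sqrt{R}}$ ($D{\left(R \right)} = \frac{\frac{4 + R \sqrt{R}}{2 R \sqrt{R}} R}{4} = \frac{\frac{4 + R^{\frac{3}{2}}}{2 R^{\frac{3}{2}}} R}{4} = \frac{\frac{1}{2} \frac{1}{\sqrt{R}} \left(4 + R^{\frac{3}{2}}\right)}{4} = \frac{4 + R^{\frac{3}{2}}}{8 \sqrt{R}}$)
$\frac{1}{u{\left(-23,-30 \right)} + D{\left(19 \right)}} = \frac{1}{0 + \left(\frac{1}{2 \sqrt{19}} + \frac{1}{8} \cdot 19\right)} = \frac{1}{0 + \left(\frac{\frac{1}{19} \sqrt{19}}{2} + \frac{19}{8}\right)} = \frac{1}{0 + \left(\frac{\sqrt{19}}{38} + \frac{19}{8}\right)} = \frac{1}{0 + \left(\frac{19}{8} + \frac{\sqrt{19}}{38}\right)} = \frac{1}{\frac{19}{8} + \frac{\sqrt{19}}{38}}$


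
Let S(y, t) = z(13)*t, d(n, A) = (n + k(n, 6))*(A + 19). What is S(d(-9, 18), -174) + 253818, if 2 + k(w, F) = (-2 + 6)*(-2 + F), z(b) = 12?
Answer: 251730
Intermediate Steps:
k(w, F) = -10 + 4*F (k(w, F) = -2 + (-2 + 6)*(-2 + F) = -2 + 4*(-2 + F) = -2 + (-8 + 4*F) = -10 + 4*F)
d(n, A) = (14 + n)*(19 + A) (d(n, A) = (n + (-10 + 4*6))*(A + 19) = (n + (-10 + 24))*(19 + A) = (n + 14)*(19 + A) = (14 + n)*(19 + A))
S(y, t) = 12*t
S(d(-9, 18), -174) + 253818 = 12*(-174) + 253818 = -2088 + 253818 = 251730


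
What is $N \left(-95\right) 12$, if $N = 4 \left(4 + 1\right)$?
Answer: $-22800$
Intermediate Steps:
$N = 20$ ($N = 4 \cdot 5 = 20$)
$N \left(-95\right) 12 = 20 \left(-95\right) 12 = \left(-1900\right) 12 = -22800$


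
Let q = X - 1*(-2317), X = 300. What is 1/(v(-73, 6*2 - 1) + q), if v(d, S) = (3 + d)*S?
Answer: 1/1847 ≈ 0.00054142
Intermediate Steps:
v(d, S) = S*(3 + d)
q = 2617 (q = 300 - 1*(-2317) = 300 + 2317 = 2617)
1/(v(-73, 6*2 - 1) + q) = 1/((6*2 - 1)*(3 - 73) + 2617) = 1/((12 - 1)*(-70) + 2617) = 1/(11*(-70) + 2617) = 1/(-770 + 2617) = 1/1847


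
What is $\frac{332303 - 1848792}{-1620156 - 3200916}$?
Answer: $\frac{1516489}{4821072} \approx 0.31455$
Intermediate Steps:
$\frac{332303 - 1848792}{-1620156 - 3200916} = - \frac{1516489}{-1620156 - 3200916} = - \frac{1516489}{-4821072} = \left(-1516489\right) \left(- \frac{1}{4821072}\right) = \frac{1516489}{4821072}$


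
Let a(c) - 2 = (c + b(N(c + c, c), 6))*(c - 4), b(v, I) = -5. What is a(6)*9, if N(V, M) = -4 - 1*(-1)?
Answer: 36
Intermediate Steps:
N(V, M) = -3 (N(V, M) = -4 + 1 = -3)
a(c) = 2 + (-5 + c)*(-4 + c) (a(c) = 2 + (c - 5)*(c - 4) = 2 + (-5 + c)*(-4 + c))
a(6)*9 = (22 + 6² - 9*6)*9 = (22 + 36 - 54)*9 = 4*9 = 36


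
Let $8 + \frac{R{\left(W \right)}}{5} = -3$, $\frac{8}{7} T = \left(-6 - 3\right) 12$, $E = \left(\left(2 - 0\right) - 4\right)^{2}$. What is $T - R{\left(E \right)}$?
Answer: $- \frac{79}{2} \approx -39.5$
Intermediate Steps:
$E = 4$ ($E = \left(\left(2 + 0\right) - 4\right)^{2} = \left(2 - 4\right)^{2} = \left(-2\right)^{2} = 4$)
$T = - \frac{189}{2}$ ($T = \frac{7 \left(-6 - 3\right) 12}{8} = \frac{7 \left(\left(-9\right) 12\right)}{8} = \frac{7}{8} \left(-108\right) = - \frac{189}{2} \approx -94.5$)
$R{\left(W \right)} = -55$ ($R{\left(W \right)} = -40 + 5 \left(-3\right) = -40 - 15 = -55$)
$T - R{\left(E \right)} = - \frac{189}{2} - -55 = - \frac{189}{2} + 55 = - \frac{79}{2}$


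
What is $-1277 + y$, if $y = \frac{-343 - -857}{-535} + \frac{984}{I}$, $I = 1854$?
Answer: $- \frac{211178341}{165315} \approx -1277.4$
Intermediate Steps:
$y = - \frac{71086}{165315}$ ($y = \frac{-343 - -857}{-535} + \frac{984}{1854} = \left(-343 + 857\right) \left(- \frac{1}{535}\right) + 984 \cdot \frac{1}{1854} = 514 \left(- \frac{1}{535}\right) + \frac{164}{309} = - \frac{514}{535} + \frac{164}{309} = - \frac{71086}{165315} \approx -0.43$)
$-1277 + y = -1277 - \frac{71086}{165315} = - \frac{211178341}{165315}$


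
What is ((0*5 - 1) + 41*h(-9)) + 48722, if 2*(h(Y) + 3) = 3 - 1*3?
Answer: 48598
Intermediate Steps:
h(Y) = -3 (h(Y) = -3 + (3 - 1*3)/2 = -3 + (3 - 3)/2 = -3 + (1/2)*0 = -3 + 0 = -3)
((0*5 - 1) + 41*h(-9)) + 48722 = ((0*5 - 1) + 41*(-3)) + 48722 = ((0 - 1) - 123) + 48722 = (-1 - 123) + 48722 = -124 + 48722 = 48598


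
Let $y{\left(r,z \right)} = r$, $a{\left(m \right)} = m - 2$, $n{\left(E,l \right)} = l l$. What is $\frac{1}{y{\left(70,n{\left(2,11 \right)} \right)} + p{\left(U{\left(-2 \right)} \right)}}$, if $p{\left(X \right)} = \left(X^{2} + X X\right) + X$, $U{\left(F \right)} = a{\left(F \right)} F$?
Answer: $\frac{1}{206} \approx 0.0048544$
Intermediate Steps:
$n{\left(E,l \right)} = l^{2}$
$a{\left(m \right)} = -2 + m$
$U{\left(F \right)} = F \left(-2 + F\right)$ ($U{\left(F \right)} = \left(-2 + F\right) F = F \left(-2 + F\right)$)
$p{\left(X \right)} = X + 2 X^{2}$ ($p{\left(X \right)} = \left(X^{2} + X^{2}\right) + X = 2 X^{2} + X = X + 2 X^{2}$)
$\frac{1}{y{\left(70,n{\left(2,11 \right)} \right)} + p{\left(U{\left(-2 \right)} \right)}} = \frac{1}{70 + - 2 \left(-2 - 2\right) \left(1 + 2 \left(- 2 \left(-2 - 2\right)\right)\right)} = \frac{1}{70 + \left(-2\right) \left(-4\right) \left(1 + 2 \left(\left(-2\right) \left(-4\right)\right)\right)} = \frac{1}{70 + 8 \left(1 + 2 \cdot 8\right)} = \frac{1}{70 + 8 \left(1 + 16\right)} = \frac{1}{70 + 8 \cdot 17} = \frac{1}{70 + 136} = \frac{1}{206}$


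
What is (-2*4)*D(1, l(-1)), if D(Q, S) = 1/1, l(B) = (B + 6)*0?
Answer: -8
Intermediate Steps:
l(B) = 0 (l(B) = (6 + B)*0 = 0)
D(Q, S) = 1
(-2*4)*D(1, l(-1)) = -2*4*1 = -8*1 = -8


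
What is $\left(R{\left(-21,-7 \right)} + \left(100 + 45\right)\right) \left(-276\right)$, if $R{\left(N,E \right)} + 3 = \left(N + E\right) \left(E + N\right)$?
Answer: $-255576$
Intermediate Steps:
$R{\left(N,E \right)} = -3 + \left(E + N\right)^{2}$ ($R{\left(N,E \right)} = -3 + \left(N + E\right) \left(E + N\right) = -3 + \left(E + N\right) \left(E + N\right) = -3 + \left(E + N\right)^{2}$)
$\left(R{\left(-21,-7 \right)} + \left(100 + 45\right)\right) \left(-276\right) = \left(\left(-3 + \left(-7 - 21\right)^{2}\right) + \left(100 + 45\right)\right) \left(-276\right) = \left(\left(-3 + \left(-28\right)^{2}\right) + 145\right) \left(-276\right) = \left(\left(-3 + 784\right) + 145\right) \left(-276\right) = \left(781 + 145\right) \left(-276\right) = 926 \left(-276\right) = -255576$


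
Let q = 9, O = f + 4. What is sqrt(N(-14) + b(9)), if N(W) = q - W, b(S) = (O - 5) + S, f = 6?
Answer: sqrt(37) ≈ 6.0828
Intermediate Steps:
O = 10 (O = 6 + 4 = 10)
b(S) = 5 + S (b(S) = (10 - 5) + S = 5 + S)
N(W) = 9 - W
sqrt(N(-14) + b(9)) = sqrt((9 - 1*(-14)) + (5 + 9)) = sqrt((9 + 14) + 14) = sqrt(23 + 14) = sqrt(37)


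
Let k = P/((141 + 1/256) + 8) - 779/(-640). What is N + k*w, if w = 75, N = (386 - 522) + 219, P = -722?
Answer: -61560693/325504 ≈ -189.12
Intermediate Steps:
N = 83 (N = -136 + 219 = 83)
k = -3543101/976512 (k = -722/((141 + 1/256) + 8) - 779/(-640) = -722/((141 + 1/256) + 8) - 779*(-1/640) = -722/(36097/256 + 8) + 779/640 = -722/38145/256 + 779/640 = -722*256/38145 + 779/640 = -184832/38145 + 779/640 = -3543101/976512 ≈ -3.6283)
N + k*w = 83 - 3543101/976512*75 = 83 - 88577525/325504 = -61560693/325504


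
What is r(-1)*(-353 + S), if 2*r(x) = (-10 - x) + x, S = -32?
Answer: 1925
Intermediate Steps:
r(x) = -5 (r(x) = ((-10 - x) + x)/2 = (1/2)*(-10) = -5)
r(-1)*(-353 + S) = -5*(-353 - 32) = -5*(-385) = 1925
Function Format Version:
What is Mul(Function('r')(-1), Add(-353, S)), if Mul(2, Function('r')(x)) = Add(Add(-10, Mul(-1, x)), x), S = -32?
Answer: 1925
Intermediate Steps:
Function('r')(x) = -5 (Function('r')(x) = Mul(Rational(1, 2), Add(Add(-10, Mul(-1, x)), x)) = Mul(Rational(1, 2), -10) = -5)
Mul(Function('r')(-1), Add(-353, S)) = Mul(-5, Add(-353, -32)) = Mul(-5, -385) = 1925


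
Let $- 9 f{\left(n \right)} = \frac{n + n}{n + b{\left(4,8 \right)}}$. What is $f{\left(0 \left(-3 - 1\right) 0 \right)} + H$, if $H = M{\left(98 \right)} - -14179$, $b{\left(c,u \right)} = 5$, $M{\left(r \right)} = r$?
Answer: $14277$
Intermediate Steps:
$f{\left(n \right)} = - \frac{2 n}{9 \left(5 + n\right)}$ ($f{\left(n \right)} = - \frac{\left(n + n\right) \frac{1}{n + 5}}{9} = - \frac{2 n \frac{1}{5 + n}}{9} = - \frac{2 n}{9 \left(5 + n\right)}$)
$H = 14277$ ($H = 98 - -14179 = 98 + 14179 = 14277$)
$f{\left(0 \left(-3 - 1\right) 0 \right)} + H = - \frac{2 \cdot 0 \left(-3 - 1\right) 0}{45 + 9 \cdot 0 \left(-3 - 1\right) 0} + 14277 = - \frac{2 \cdot 0 \left(-4\right) 0}{45 + 9 \cdot 0 \left(-4\right) 0} + 14277 = - \frac{2 \cdot 0 \cdot 0}{45 + 9 \cdot 0 \cdot 0} + 14277 = \left(-2\right) 0 \frac{1}{45 + 9 \cdot 0} + 14277 = \left(-2\right) 0 \frac{1}{45 + 0} + 14277 = \left(-2\right) 0 \cdot \frac{1}{45} + 14277 = 0 + 14277 = 14277$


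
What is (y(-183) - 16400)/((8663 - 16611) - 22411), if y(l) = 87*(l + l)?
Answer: 48242/30359 ≈ 1.5891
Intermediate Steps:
y(l) = 174*l (y(l) = 87*(2*l) = 174*l)
(y(-183) - 16400)/((8663 - 16611) - 22411) = (174*(-183) - 16400)/((8663 - 16611) - 22411) = (-31842 - 16400)/(-7948 - 22411) = -48242/(-30359) = -48242*(-1/30359) = 48242/30359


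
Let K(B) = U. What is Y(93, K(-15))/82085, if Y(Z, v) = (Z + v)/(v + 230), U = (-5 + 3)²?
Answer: 97/19207890 ≈ 5.0500e-6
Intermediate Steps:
U = 4 (U = (-2)² = 4)
K(B) = 4
Y(Z, v) = (Z + v)/(230 + v)
Y(93, K(-15))/82085 = ((93 + 4)/(230 + 4))/82085 = (97/234)*(1/82085) = 97/19207890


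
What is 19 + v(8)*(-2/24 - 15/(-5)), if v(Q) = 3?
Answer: 111/4 ≈ 27.750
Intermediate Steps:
19 + v(8)*(-2/24 - 15/(-5)) = 19 + 3*(-2/24 - 15/(-5)) = 19 + 3*(-2*1/24 - 15*(-⅕)) = 19 + 3*(-1/12 + 3) = 19 + 3*(35/12) = 19 + 35/4 = 111/4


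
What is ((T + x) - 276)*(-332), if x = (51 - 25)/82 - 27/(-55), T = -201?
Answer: 356505916/2255 ≈ 1.5810e+5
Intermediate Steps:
x = 1822/2255 (x = 26*(1/82) - 27*(-1/55) = 13/41 + 27/55 = 1822/2255 ≈ 0.80798)
((T + x) - 276)*(-332) = ((-201 + 1822/2255) - 276)*(-332) = (-451433/2255 - 276)*(-332) = -1073813/2255*(-332) = 356505916/2255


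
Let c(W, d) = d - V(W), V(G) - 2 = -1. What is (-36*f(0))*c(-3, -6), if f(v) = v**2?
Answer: 0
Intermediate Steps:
V(G) = 1 (V(G) = 2 - 1 = 1)
c(W, d) = -1 + d (c(W, d) = d - 1*1 = d - 1 = -1 + d)
(-36*f(0))*c(-3, -6) = (-36*0**2)*(-1 - 6) = -36*0*(-7) = 0*(-7) = 0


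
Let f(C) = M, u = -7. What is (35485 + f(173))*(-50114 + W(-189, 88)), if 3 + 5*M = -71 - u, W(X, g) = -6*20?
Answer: -8909401772/5 ≈ -1.7819e+9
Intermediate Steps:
W(X, g) = -120
M = -67/5 (M = -⅗ + (-71 - 1*(-7))/5 = -⅗ + (-71 + 7)/5 = -⅗ + (⅕)*(-64) = -⅗ - 64/5 = -67/5 ≈ -13.400)
f(C) = -67/5
(35485 + f(173))*(-50114 + W(-189, 88)) = (35485 - 67/5)*(-50114 - 120) = (177358/5)*(-50234) = -8909401772/5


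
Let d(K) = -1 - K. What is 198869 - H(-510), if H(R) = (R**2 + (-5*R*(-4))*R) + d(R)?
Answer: -5263740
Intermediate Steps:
H(R) = -1 - R + 21*R**2 (H(R) = (R**2 + (-5*R*(-4))*R) + (-1 - R) = (R**2 + (20*R)*R) + (-1 - R) = (R**2 + 20*R**2) + (-1 - R) = 21*R**2 + (-1 - R) = -1 - R + 21*R**2)
198869 - H(-510) = 198869 - (-1 - 1*(-510) + 21*(-510)**2) = 198869 - (-1 + 510 + 21*260100) = 198869 - (-1 + 510 + 5462100) = 198869 - 1*5462609 = 198869 - 5462609 = -5263740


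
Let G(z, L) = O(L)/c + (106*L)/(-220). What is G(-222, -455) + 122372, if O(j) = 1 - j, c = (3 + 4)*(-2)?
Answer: 18874033/154 ≈ 1.2256e+5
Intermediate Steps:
c = -14 (c = 7*(-2) = -14)
G(z, L) = -1/14 - 158*L/385 (G(z, L) = (1 - L)/(-14) + (106*L)/(-220) = (1 - L)*(-1/14) + (106*L)*(-1/220) = (-1/14 + L/14) - 53*L/110 = -1/14 - 158*L/385)
G(-222, -455) + 122372 = (-1/14 - 158/385*(-455)) + 122372 = (-1/14 + 2054/11) + 122372 = 28745/154 + 122372 = 18874033/154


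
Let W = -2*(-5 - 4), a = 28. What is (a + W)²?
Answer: 2116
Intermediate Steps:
W = 18 (W = -2*(-9) = 18)
(a + W)² = (28 + 18)² = 46² = 2116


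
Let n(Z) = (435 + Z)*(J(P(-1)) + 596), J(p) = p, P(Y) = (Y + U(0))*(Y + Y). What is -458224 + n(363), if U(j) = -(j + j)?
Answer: 18980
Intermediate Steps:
U(j) = -2*j
P(Y) = 2*Y² (P(Y) = (Y - 2*0)*(Y + Y) = (Y + 0)*(2*Y) = Y*(2*Y) = 2*Y²)
n(Z) = 260130 + 598*Z (n(Z) = (435 + Z)*(2*(-1)² + 596) = (435 + Z)*(2*1 + 596) = (435 + Z)*(2 + 596) = (435 + Z)*598 = 260130 + 598*Z)
-458224 + n(363) = -458224 + (260130 + 598*363) = -458224 + (260130 + 217074) = -458224 + 477204 = 18980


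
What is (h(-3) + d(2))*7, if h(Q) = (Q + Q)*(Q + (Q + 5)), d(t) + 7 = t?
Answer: 7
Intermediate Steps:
d(t) = -7 + t
h(Q) = 2*Q*(5 + 2*Q) (h(Q) = (2*Q)*(Q + (5 + Q)) = (2*Q)*(5 + 2*Q) = 2*Q*(5 + 2*Q))
(h(-3) + d(2))*7 = (2*(-3)*(5 + 2*(-3)) + (-7 + 2))*7 = (2*(-3)*(5 - 6) - 5)*7 = (2*(-3)*(-1) - 5)*7 = (6 - 5)*7 = 1*7 = 7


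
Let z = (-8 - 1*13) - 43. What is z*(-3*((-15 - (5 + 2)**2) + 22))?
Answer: -8064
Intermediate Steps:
z = -64 (z = (-8 - 13) - 43 = -21 - 43 = -64)
z*(-3*((-15 - (5 + 2)**2) + 22)) = -(-192)*((-15 - (5 + 2)**2) + 22) = -(-192)*((-15 - 1*7**2) + 22) = -(-192)*((-15 - 1*49) + 22) = -(-192)*((-15 - 49) + 22) = -(-192)*(-64 + 22) = -(-192)*(-42) = -64*126 = -8064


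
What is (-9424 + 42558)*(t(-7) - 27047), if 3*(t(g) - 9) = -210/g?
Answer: -895545752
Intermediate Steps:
t(g) = 9 - 70/g (t(g) = 9 + (-210/g)/3 = 9 - 70/g)
(-9424 + 42558)*(t(-7) - 27047) = (-9424 + 42558)*((9 - 70/(-7)) - 27047) = 33134*((9 - 70*(-⅐)) - 27047) = 33134*((9 + 10) - 27047) = 33134*(19 - 27047) = 33134*(-27028) = -895545752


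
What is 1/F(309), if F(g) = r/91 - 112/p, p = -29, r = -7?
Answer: 377/1427 ≈ 0.26419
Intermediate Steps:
F(g) = 1427/377 (F(g) = -7/91 - 112/(-29) = -7*1/91 - 112*(-1/29) = -1/13 + 112/29 = 1427/377)
1/F(309) = 1/(1427/377) = 377/1427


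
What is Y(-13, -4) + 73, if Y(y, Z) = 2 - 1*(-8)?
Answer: 83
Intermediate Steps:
Y(y, Z) = 10 (Y(y, Z) = 2 + 8 = 10)
Y(-13, -4) + 73 = 10 + 73 = 83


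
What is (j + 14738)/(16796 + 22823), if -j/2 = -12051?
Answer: 38840/39619 ≈ 0.98034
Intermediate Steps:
j = 24102 (j = -2*(-12051) = 24102)
(j + 14738)/(16796 + 22823) = (24102 + 14738)/(16796 + 22823) = 38840/39619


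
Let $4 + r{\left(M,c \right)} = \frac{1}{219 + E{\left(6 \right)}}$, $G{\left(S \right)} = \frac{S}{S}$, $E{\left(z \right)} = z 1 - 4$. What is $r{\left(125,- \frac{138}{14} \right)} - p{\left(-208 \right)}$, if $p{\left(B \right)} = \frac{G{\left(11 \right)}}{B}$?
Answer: $- \frac{14111}{3536} \approx -3.9907$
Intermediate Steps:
$E{\left(z \right)} = -4 + z$ ($E{\left(z \right)} = z - 4 = -4 + z$)
$G{\left(S \right)} = 1$
$p{\left(B \right)} = \frac{1}{B}$ ($p{\left(B \right)} = 1 \frac{1}{B} = \frac{1}{B}$)
$r{\left(M,c \right)} = - \frac{883}{221}$ ($r{\left(M,c \right)} = -4 + \frac{1}{219 + \left(-4 + 6\right)} = -4 + \frac{1}{219 + 2} = -4 + \frac{1}{221} = - \frac{883}{221}$)
$r{\left(125,- \frac{138}{14} \right)} - p{\left(-208 \right)} = - \frac{883}{221} - \frac{1}{-208} = - \frac{883}{221} - - \frac{1}{208} = - \frac{883}{221} + \frac{1}{208} = - \frac{14111}{3536}$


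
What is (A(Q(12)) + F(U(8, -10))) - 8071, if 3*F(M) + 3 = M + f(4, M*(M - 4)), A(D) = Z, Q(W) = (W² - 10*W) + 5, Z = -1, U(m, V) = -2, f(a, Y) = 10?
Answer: -24211/3 ≈ -8070.3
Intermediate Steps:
Q(W) = 5 + W² - 10*W
A(D) = -1
F(M) = 7/3 + M/3 (F(M) = -1 + (M + 10)/3 = -1 + (10 + M)/3 = -1 + (10/3 + M/3) = 7/3 + M/3)
(A(Q(12)) + F(U(8, -10))) - 8071 = (-1 + (7/3 + (⅓)*(-2))) - 8071 = (-1 + (7/3 - ⅔)) - 8071 = (-1 + 5/3) - 8071 = ⅔ - 8071 = -24211/3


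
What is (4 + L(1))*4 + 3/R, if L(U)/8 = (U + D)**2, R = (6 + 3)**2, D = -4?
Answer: 8209/27 ≈ 304.04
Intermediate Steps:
R = 81 (R = 9**2 = 81)
L(U) = 8*(-4 + U)**2 (L(U) = 8*(U - 4)**2 = 8*(-4 + U)**2)
(4 + L(1))*4 + 3/R = (4 + 8*(-4 + 1)**2)*4 + 3/81 = (4 + 8*(-3)**2)*4 + 3*(1/81) = (4 + 8*9)*4 + 1/27 = (4 + 72)*4 + 1/27 = 76*4 + 1/27 = 304 + 1/27 = 8209/27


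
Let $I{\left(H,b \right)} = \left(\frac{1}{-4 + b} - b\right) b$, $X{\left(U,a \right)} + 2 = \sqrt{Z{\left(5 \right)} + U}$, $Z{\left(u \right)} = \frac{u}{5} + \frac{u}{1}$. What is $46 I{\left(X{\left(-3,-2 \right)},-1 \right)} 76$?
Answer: $- \frac{13984}{5} \approx -2796.8$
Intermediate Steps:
$Z{\left(u \right)} = \frac{6 u}{5}$ ($Z{\left(u \right)} = u \frac{1}{5} + u 1 = \frac{u}{5} + u = \frac{6 u}{5}$)
$X{\left(U,a \right)} = -2 + \sqrt{6 + U}$ ($X{\left(U,a \right)} = -2 + \sqrt{\frac{6}{5} \cdot 5 + U} = -2 + \sqrt{6 + U}$)
$I{\left(H,b \right)} = b \left(\frac{1}{-4 + b} - b\right)$
$46 I{\left(X{\left(-3,-2 \right)},-1 \right)} 76 = 46 \left(- \frac{1 - \left(-1\right)^{2} + 4 \left(-1\right)}{-4 - 1}\right) 76 = 46 \left(- \frac{1 - 1 - 4}{-5}\right) 76 = 46 \left(\left(-1\right) \left(- \frac{1}{5}\right) \left(1 - 1 - 4\right)\right) 76 = 46 \left(\left(-1\right) \left(- \frac{1}{5}\right) \left(-4\right)\right) 76 = 46 \left(- \frac{4}{5}\right) 76 = \left(- \frac{184}{5}\right) 76 = - \frac{13984}{5}$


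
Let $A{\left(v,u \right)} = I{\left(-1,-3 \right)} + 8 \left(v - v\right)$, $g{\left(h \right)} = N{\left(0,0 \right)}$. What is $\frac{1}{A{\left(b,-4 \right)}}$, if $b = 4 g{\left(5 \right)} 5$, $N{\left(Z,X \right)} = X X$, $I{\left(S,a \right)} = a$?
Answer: $- \frac{1}{3} \approx -0.33333$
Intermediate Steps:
$N{\left(Z,X \right)} = X^{2}$
$g{\left(h \right)} = 0$ ($g{\left(h \right)} = 0^{2} = 0$)
$b = 0$ ($b = 4 \cdot 0 \cdot 5 = 0 \cdot 5 = 0$)
$A{\left(v,u \right)} = -3$ ($A{\left(v,u \right)} = -3 + 8 \left(v - v\right) = -3 + 8 \cdot 0 = -3 + 0 = -3$)
$\frac{1}{A{\left(b,-4 \right)}} = \frac{1}{-3} = - \frac{1}{3}$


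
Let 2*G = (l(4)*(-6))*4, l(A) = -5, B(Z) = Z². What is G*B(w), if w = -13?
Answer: 10140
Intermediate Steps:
G = 60 (G = (-5*(-6)*4)/2 = (30*4)/2 = (½)*120 = 60)
G*B(w) = 60*(-13)² = 60*169 = 10140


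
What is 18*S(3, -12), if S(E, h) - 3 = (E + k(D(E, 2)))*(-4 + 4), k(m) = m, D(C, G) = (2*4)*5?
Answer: 54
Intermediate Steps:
D(C, G) = 40 (D(C, G) = 8*5 = 40)
S(E, h) = 3 (S(E, h) = 3 + (E + 40)*(-4 + 4) = 3 + (40 + E)*0 = 3 + 0 = 3)
18*S(3, -12) = 18*3 = 54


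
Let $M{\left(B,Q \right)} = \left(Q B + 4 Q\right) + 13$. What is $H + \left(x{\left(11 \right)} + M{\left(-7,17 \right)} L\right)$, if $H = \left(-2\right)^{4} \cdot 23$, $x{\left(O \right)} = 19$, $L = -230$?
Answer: $9127$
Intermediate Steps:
$H = 368$ ($H = 16 \cdot 23 = 368$)
$M{\left(B,Q \right)} = 13 + 4 Q + B Q$ ($M{\left(B,Q \right)} = \left(B Q + 4 Q\right) + 13 = \left(4 Q + B Q\right) + 13 = 13 + 4 Q + B Q$)
$H + \left(x{\left(11 \right)} + M{\left(-7,17 \right)} L\right) = 368 + \left(19 + \left(13 + 4 \cdot 17 - 119\right) \left(-230\right)\right) = 368 + \left(19 + \left(13 + 68 - 119\right) \left(-230\right)\right) = 368 + \left(19 - -8740\right) = 368 + \left(19 + 8740\right) = 368 + 8759 = 9127$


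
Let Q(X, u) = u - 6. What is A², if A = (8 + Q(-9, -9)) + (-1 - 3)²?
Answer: 81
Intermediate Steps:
Q(X, u) = -6 + u
A = 9 (A = (8 + (-6 - 9)) + (-1 - 3)² = (8 - 15) + (-4)² = -7 + 16 = 9)
A² = 9² = 81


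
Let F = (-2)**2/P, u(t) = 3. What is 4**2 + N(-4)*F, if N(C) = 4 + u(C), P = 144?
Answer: 583/36 ≈ 16.194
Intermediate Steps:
N(C) = 7 (N(C) = 4 + 3 = 7)
F = 1/36 (F = (-2)**2/144 = 4*(1/144) = 1/36 ≈ 0.027778)
4**2 + N(-4)*F = 4**2 + 7*(1/36) = 16 + 7/36 = 583/36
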